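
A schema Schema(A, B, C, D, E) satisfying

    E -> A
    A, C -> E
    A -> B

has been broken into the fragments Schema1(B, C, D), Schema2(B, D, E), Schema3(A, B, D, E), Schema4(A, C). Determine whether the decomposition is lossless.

No

Chase test. Columns are A, B, C, D, E; row i has aⱼ where attribute j ∈ Schemai, else bᵢⱼ.
Initial tableau (one row per fragment):
  row 1: b11 a2 a3 a4 b15
  row 2: b21 a2 b23 a4 a5
  row 3: a1 a2 b33 a4 a5
  row 4: a1 b42 a3 b44 b45
Rows 2 and 3 agree on E; apply E→A and equate their A entries.
Rows 2 and 4 agree on A; apply A→B and equate their B entries.
No row becomes fully distinguished — the join is lossy.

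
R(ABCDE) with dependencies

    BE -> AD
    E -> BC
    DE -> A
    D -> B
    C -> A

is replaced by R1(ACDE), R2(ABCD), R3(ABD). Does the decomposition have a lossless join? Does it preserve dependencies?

lossless and dependency-preserving

Lossless test (chase): Rows 1 and 2 agree on D; apply D→B and equate their B entries. Row 1 is now all distinguished symbols — the join is lossless.
Dependency preservation: BE → AD; E → BC are not contained in any single fragment, but the restricted closure of each left-hand side across the fragments still reaches the right-hand side; the remaining FDs each lie inside some fragment. All dependencies are preserved.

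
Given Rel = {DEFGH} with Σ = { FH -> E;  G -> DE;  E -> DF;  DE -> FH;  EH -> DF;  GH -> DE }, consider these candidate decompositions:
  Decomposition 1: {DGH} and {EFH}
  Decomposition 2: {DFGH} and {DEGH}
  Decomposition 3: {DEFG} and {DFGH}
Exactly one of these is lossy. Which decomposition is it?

Decomposition 1: common = {H}, closure = {H} → lossy.
Decomposition 2: common = {DGH}, closure = {DEFGH} → lossless.
Decomposition 3: common = {DFG}, closure = {DEFGH} → lossless.

Decomposition 1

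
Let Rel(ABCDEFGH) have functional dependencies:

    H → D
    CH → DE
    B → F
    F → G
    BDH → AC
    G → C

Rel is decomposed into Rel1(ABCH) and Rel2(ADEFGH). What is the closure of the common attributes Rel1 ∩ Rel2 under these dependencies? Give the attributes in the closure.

ADH

Rel1 ∩ Rel2 = {AH}.
H → D applies, adding D
Closure: {ADH}.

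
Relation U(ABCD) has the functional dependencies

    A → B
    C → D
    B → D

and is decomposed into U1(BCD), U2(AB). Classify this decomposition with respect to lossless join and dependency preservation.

Lossless test: (B)⁺ = {BD}, which is a superkey of neither fragment — lossy.
Dependency preservation: every FD's attributes lie within a single fragment, so each can be enforced locally — preserved.

lossy but dependency-preserving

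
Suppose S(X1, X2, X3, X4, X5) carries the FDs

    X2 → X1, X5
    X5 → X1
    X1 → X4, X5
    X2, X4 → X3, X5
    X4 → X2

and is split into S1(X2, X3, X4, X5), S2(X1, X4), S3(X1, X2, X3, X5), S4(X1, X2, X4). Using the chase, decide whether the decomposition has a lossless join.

Yes

Chase test. Columns are X1, X2, X3, X4, X5; row i has aⱼ where attribute j ∈ Si, else bᵢⱼ.
Initial tableau (one row per fragment):
  row 1: b11 a2 a3 a4 a5
  row 2: a1 b22 b23 a4 b25
  row 3: a1 a2 a3 b34 a5
  row 4: a1 a2 b43 a4 b45
Rows 1 and 3 agree on X2; apply X2→X1, X5 and equate their X1, X5 entries.
Rows 1 and 4 agree on X2; apply X2→X1, X5 and equate their X1, X5 entries.
Rows 1 and 2 agree on X1; apply X1→X4, X5 and equate their X4, X5 entries.
Rows 1 and 3 agree on X1; apply X1→X4, X5 and equate their X4, X5 entries.
Rows 1 and 4 agree on X2, X4; apply X2, X4→X3, X5 and equate their X3, X5 entries.
Rows 1 and 2 agree on X4; apply X4→X2 and equate their X2 entries.
Rows 1 and 2 agree on X2, X4; apply X2, X4→X3, X5 and equate their X3, X5 entries.
Row 1 is now all distinguished symbols — the join is lossless.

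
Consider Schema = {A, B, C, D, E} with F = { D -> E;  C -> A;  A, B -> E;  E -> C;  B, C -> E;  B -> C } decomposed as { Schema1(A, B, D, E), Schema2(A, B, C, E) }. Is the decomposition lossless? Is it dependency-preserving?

Lossless test: (A, B, E)⁺ = {A, B, C, E}, which contains all of one fragment — lossless.
Dependency preservation: every FD's attributes lie within a single fragment, so each can be enforced locally — preserved.

lossless and dependency-preserving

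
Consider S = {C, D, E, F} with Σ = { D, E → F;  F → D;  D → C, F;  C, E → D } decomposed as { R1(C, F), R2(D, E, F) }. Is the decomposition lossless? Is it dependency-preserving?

lossless but not dependency-preserving

Lossless test: (F)⁺ = {C, D, F}, which contains all of one fragment — lossless.
Dependency preservation: the restricted closure of {C, E} across the fragments never reaches {D}, so C, E → D cannot be enforced without a join — not preserved.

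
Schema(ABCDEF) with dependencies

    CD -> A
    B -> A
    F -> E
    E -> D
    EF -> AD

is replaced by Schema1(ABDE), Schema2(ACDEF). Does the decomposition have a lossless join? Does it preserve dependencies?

Lossless test: (ADE)⁺ = {ADE}, which is a superkey of neither fragment — lossy.
Dependency preservation: every FD's attributes lie within a single fragment, so each can be enforced locally — preserved.

lossy but dependency-preserving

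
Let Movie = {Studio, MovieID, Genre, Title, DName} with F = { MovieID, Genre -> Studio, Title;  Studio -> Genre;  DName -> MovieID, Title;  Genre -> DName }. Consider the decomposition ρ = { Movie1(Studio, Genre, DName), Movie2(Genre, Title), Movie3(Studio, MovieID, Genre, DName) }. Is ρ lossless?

Chase test. Columns are Studio, MovieID, Genre, Title, DName; row i has aⱼ where attribute j ∈ Moviei, else bᵢⱼ.
Initial tableau (one row per fragment):
  row 1: a1 b12 a3 b14 a5
  row 2: b21 b22 a3 a4 b25
  row 3: a1 a2 a3 b34 a5
Rows 1 and 3 agree on DName; apply DName→MovieID, Title and equate their MovieID, Title entries.
Rows 1 and 2 agree on Genre; apply Genre→DName and equate their DName entries.
Rows 1 and 2 agree on DName; apply DName→MovieID, Title and equate their MovieID, Title entries.
Rows 1 and 2 agree on MovieID, Genre; apply MovieID, Genre→Studio, Title and equate their Studio, Title entries.
Row 1 is now all distinguished symbols — the join is lossless.

Yes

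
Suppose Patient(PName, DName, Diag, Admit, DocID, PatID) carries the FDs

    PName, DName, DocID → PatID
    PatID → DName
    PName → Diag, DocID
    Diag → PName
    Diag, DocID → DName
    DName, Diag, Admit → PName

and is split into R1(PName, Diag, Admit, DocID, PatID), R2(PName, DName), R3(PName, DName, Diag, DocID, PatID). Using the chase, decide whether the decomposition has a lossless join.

Chase test. Columns are PName, DName, Diag, Admit, DocID, PatID; row i has aⱼ where attribute j ∈ Ri, else bᵢⱼ.
Initial tableau (one row per fragment):
  row 1: a1 b12 a3 a4 a5 a6
  row 2: a1 a2 b23 b24 b25 b26
  row 3: a1 a2 a3 b34 a5 a6
Rows 1 and 3 agree on PatID; apply PatID→DName and equate their DName entries.
Rows 1 and 2 agree on PName; apply PName→Diag, DocID and equate their Diag, DocID entries.
Rows 1 and 2 agree on PName, DName, DocID; apply PName, DName, DocID→PatID and equate their PatID entries.
Row 1 is now all distinguished symbols — the join is lossless.

Yes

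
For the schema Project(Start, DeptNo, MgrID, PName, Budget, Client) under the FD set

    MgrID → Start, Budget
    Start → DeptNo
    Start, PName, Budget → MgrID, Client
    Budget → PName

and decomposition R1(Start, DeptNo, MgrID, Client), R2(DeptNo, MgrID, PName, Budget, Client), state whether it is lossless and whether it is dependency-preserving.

Lossless test: (DeptNo, MgrID, Client)⁺ = {Start, DeptNo, MgrID, PName, Budget, Client}, which contains all of one fragment — lossless.
Dependency preservation: the restricted closure of {Start, PName, Budget} across the fragments never reaches {MgrID, Client}, so Start, PName, Budget → MgrID, Client cannot be enforced without a join — not preserved.

lossless but not dependency-preserving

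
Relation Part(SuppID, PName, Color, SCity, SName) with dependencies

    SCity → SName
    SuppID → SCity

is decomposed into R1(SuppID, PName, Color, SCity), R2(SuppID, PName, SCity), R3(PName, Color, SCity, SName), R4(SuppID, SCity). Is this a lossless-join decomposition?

Chase test. Columns are SuppID, PName, Color, SCity, SName; row i has aⱼ where attribute j ∈ Ri, else bᵢⱼ.
Initial tableau (one row per fragment):
  row 1: a1 a2 a3 a4 b15
  row 2: a1 a2 b23 a4 b25
  row 3: b31 a2 a3 a4 a5
  row 4: a1 b42 b43 a4 b45
Rows 1 and 2 agree on SCity; apply SCity→SName and equate their SName entries.
Rows 1 and 3 agree on SCity; apply SCity→SName and equate their SName entries.
Rows 1 and 4 agree on SCity; apply SCity→SName and equate their SName entries.
Row 1 is now all distinguished symbols — the join is lossless.

Yes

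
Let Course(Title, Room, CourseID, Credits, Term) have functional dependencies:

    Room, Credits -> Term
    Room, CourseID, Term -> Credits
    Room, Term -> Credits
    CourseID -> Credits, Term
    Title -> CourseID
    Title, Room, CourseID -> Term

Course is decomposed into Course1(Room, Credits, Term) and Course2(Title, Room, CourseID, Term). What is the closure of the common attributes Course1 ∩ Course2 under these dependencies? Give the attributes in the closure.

Course1 ∩ Course2 = {Room, Term}.
Room, Term → Credits applies, adding Credits
Closure: {Room, Credits, Term}.

Room, Credits, Term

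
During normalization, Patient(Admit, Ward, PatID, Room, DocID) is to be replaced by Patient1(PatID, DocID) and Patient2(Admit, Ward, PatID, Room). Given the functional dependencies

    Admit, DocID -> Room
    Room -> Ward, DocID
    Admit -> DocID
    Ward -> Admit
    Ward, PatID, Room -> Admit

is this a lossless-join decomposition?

No

Common attributes: Patient1 ∩ Patient2 = {PatID}.
No dependency enlarges {PatID}, so (PatID)⁺ = {PatID}.
The closure contains neither all of Patient1 = {PatID, DocID} nor all of Patient2 = {Admit, Ward, PatID, Room}, so the common attributes are not a superkey of either fragment. The join is lossy.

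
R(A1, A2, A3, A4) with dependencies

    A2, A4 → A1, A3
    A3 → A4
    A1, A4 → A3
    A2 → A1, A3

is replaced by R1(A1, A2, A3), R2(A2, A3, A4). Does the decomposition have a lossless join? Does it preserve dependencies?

lossless but not dependency-preserving

Lossless test: (A2, A3)⁺ = {A1, A2, A3, A4}, which contains all of one fragment — lossless.
Dependency preservation: the restricted closure of {A1, A4} across the fragments never reaches {A3}, so A1, A4 → A3 cannot be enforced without a join — not preserved.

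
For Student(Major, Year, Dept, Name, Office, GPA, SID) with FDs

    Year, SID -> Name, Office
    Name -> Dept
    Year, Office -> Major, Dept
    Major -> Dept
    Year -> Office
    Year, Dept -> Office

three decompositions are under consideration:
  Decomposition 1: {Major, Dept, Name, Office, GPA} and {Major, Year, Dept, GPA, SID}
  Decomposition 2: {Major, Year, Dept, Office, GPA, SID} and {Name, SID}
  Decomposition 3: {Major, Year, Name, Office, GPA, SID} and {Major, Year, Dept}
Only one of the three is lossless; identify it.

Decomposition 1: common = {Major, Dept, GPA}, closure = {Major, Dept, GPA} → lossy.
Decomposition 2: common = {SID}, closure = {SID} → lossy.
Decomposition 3: common = {Major, Year}, closure = {Major, Year, Dept, Office} → lossless.

Decomposition 3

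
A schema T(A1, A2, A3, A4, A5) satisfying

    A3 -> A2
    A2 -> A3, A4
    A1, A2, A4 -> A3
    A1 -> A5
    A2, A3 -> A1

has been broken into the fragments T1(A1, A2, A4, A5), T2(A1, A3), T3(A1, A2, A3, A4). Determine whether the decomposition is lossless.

Chase test. Columns are A1, A2, A3, A4, A5; row i has aⱼ where attribute j ∈ Ti, else bᵢⱼ.
Initial tableau (one row per fragment):
  row 1: a1 a2 b13 a4 a5
  row 2: a1 b22 a3 b24 b25
  row 3: a1 a2 a3 a4 b35
Rows 2 and 3 agree on A3; apply A3→A2 and equate their A2 entries.
Rows 1 and 2 agree on A2; apply A2→A3, A4 and equate their A3, A4 entries.
Rows 1 and 2 agree on A1; apply A1→A5 and equate their A5 entries.
Rows 1 and 3 agree on A1; apply A1→A5 and equate their A5 entries.
Row 1 is now all distinguished symbols — the join is lossless.

Yes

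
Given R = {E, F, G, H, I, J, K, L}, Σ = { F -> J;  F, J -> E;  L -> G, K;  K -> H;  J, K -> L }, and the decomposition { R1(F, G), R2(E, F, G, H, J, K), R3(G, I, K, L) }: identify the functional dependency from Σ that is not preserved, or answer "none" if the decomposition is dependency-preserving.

Check J, K → L: no single fragment contains all of {J, K, L}, and the restricted closure of {J, K} across the fragments never reaches {L}.
F → J is preserved.
F, J → E is preserved.
L → G, K is preserved.
K → H is preserved.

J, K -> L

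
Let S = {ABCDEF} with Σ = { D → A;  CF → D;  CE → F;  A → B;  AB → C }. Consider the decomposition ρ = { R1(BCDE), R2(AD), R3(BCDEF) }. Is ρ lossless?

Yes

Chase test. Columns are ABCDEF; row i has aⱼ where attribute j ∈ Ri, else bᵢⱼ.
Initial tableau (one row per fragment):
  row 1: b11 a2 a3 a4 a5 b16
  row 2: a1 b22 b23 a4 b25 b26
  row 3: b31 a2 a3 a4 a5 a6
Rows 1 and 2 agree on D; apply D→A and equate their A entries.
Rows 1 and 3 agree on D; apply D→A and equate their A entries.
Rows 1 and 3 agree on CE; apply CE→F and equate their F entries.
Rows 1 and 2 agree on A; apply A→B and equate their B entries.
Rows 1 and 2 agree on AB; apply AB→C and equate their C entries.
Row 1 is now all distinguished symbols — the join is lossless.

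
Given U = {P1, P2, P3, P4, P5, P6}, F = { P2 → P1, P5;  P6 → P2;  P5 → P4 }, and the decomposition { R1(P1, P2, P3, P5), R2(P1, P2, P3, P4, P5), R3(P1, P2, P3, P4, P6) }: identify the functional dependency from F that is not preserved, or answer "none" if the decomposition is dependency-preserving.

none

P2 → P1, P5 lies within R1.
P6 → P2 lies within R3.
P5 → P4 lies within R2.
Every dependency is enforceable on the fragments, so the decomposition is dependency-preserving.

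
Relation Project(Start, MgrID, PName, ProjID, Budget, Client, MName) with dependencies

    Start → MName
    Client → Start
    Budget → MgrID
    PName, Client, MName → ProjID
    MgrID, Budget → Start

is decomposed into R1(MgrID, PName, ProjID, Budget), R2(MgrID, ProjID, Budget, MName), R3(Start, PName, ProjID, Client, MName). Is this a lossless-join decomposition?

Chase test. Columns are Start, MgrID, PName, ProjID, Budget, Client, MName; row i has aⱼ where attribute j ∈ Ri, else bᵢⱼ.
Initial tableau (one row per fragment):
  row 1: b11 a2 a3 a4 a5 b16 b17
  row 2: b21 a2 b23 a4 a5 b26 a7
  row 3: a1 b32 a3 a4 b35 a6 a7
Rows 1 and 2 agree on MgrID, Budget; apply MgrID, Budget→Start and equate their Start entries.
Rows 1 and 2 agree on Start; apply Start→MName and equate their MName entries.
No row becomes fully distinguished — the join is lossy.

No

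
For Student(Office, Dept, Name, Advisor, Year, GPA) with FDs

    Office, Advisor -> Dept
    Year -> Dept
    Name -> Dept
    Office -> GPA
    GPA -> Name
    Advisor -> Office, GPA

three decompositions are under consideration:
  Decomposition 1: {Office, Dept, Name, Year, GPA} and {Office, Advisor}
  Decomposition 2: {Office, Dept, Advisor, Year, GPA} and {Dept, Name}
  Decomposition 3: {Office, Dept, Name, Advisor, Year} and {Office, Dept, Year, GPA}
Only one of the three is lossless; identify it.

Decomposition 3

Decomposition 1: common = {Office}, closure = {Office, Dept, Name, GPA} → lossy.
Decomposition 2: common = {Dept}, closure = {Dept} → lossy.
Decomposition 3: common = {Office, Dept, Year}, closure = {Office, Dept, Name, Year, GPA} → lossless.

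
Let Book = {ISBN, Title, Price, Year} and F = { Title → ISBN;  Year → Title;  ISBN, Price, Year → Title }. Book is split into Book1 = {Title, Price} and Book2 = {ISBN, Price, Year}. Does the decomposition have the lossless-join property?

No

Common attributes: Book1 ∩ Book2 = {Price}.
No dependency enlarges {Price}, so (Price)⁺ = {Price}.
The closure contains neither all of Book1 = {Title, Price} nor all of Book2 = {ISBN, Price, Year}, so the common attributes are not a superkey of either fragment. The join is lossy.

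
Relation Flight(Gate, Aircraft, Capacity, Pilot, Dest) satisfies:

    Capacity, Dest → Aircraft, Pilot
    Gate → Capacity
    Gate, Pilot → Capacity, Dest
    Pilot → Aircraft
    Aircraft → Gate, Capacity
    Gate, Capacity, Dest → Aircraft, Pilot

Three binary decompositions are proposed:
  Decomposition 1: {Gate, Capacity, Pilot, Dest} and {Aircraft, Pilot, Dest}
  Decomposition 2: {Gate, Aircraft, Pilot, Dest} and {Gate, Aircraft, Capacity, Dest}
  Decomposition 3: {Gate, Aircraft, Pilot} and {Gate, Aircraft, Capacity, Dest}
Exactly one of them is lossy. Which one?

Decomposition 1: common = {Pilot, Dest}, closure = {Gate, Aircraft, Capacity, Pilot, Dest} → lossless.
Decomposition 2: common = {Gate, Aircraft, Dest}, closure = {Gate, Aircraft, Capacity, Pilot, Dest} → lossless.
Decomposition 3: common = {Gate, Aircraft}, closure = {Gate, Aircraft, Capacity} → lossy.

Decomposition 3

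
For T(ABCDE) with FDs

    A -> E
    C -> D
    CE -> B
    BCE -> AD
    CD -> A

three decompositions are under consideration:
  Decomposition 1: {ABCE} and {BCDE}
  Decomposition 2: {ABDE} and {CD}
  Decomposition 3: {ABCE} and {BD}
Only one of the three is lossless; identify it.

Decomposition 1: common = {BCE}, closure = {ABCDE} → lossless.
Decomposition 2: common = {D}, closure = {D} → lossy.
Decomposition 3: common = {B}, closure = {B} → lossy.

Decomposition 1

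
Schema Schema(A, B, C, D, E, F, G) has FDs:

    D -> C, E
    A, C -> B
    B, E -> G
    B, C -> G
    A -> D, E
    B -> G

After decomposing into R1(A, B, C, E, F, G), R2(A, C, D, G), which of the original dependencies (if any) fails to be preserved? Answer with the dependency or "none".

D -> C, E

Check D → C, E: no single fragment contains all of {C, D, E}, and the restricted closure of {D} across the fragments never reaches {C, E}.
A, C → B is preserved.
B, E → G is preserved.
B, C → G is preserved.
A → D, E is preserved.
B → G is preserved.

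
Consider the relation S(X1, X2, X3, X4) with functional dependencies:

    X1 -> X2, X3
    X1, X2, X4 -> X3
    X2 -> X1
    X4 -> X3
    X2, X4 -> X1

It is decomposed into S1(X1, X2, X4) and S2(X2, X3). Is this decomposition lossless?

Yes

Common attributes: S1 ∩ S2 = {X2}.
Closure of {X2}: X2 → X1 applies, adding X1; X1 → X2, X3 applies, adding X3. So (X2)⁺ = {X1, X2, X3}.
This closure contains every attribute of S2, so S1 ∩ S2 → S2. The join is lossless.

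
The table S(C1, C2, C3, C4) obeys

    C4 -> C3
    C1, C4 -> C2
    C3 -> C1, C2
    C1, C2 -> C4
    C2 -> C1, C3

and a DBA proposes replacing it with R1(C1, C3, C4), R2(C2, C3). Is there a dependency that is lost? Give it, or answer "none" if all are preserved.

C4 → C3 lies within R1.
C1, C4 → C2: restricted closure across fragments reaches C2.
C3 → C1, C2: restricted closure across fragments reaches C1, C2.
C1, C2 → C4: restricted closure across fragments reaches C4.
C2 → C1, C3: restricted closure across fragments reaches C1, C3.
Every dependency is enforceable on the fragments, so the decomposition is dependency-preserving.

none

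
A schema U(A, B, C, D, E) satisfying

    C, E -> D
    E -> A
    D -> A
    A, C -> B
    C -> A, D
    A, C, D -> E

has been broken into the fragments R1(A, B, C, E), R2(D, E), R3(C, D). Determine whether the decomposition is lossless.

Chase test. Columns are A, B, C, D, E; row i has aⱼ where attribute j ∈ Ri, else bᵢⱼ.
Initial tableau (one row per fragment):
  row 1: a1 a2 a3 b14 a5
  row 2: b21 b22 b23 a4 a5
  row 3: b31 b32 a3 a4 b35
Rows 1 and 2 agree on E; apply E→A and equate their A entries.
Rows 2 and 3 agree on D; apply D→A and equate their A entries.
Rows 1 and 3 agree on A, C; apply A, C→B and equate their B entries.
Rows 1 and 3 agree on C; apply C→A, D and equate their A, D entries.
Rows 1 and 3 agree on A, C, D; apply A, C, D→E and equate their E entries.
Row 1 is now all distinguished symbols — the join is lossless.

Yes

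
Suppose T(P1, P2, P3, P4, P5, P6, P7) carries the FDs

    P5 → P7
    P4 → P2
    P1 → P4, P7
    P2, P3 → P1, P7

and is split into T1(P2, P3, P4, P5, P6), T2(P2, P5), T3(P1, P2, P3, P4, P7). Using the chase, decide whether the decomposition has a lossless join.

Chase test. Columns are P1, P2, P3, P4, P5, P6, P7; row i has aⱼ where attribute j ∈ Ti, else bᵢⱼ.
Initial tableau (one row per fragment):
  row 1: b11 a2 a3 a4 a5 a6 b17
  row 2: b21 a2 b23 b24 a5 b26 b27
  row 3: a1 a2 a3 a4 b35 b36 a7
Rows 1 and 2 agree on P5; apply P5→P7 and equate their P7 entries.
Rows 1 and 3 agree on P2, P3; apply P2, P3→P1, P7 and equate their P1, P7 entries.
Row 1 is now all distinguished symbols — the join is lossless.

Yes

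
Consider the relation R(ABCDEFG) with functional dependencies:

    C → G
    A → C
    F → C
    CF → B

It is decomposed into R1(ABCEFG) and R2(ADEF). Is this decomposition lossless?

Yes

Common attributes: R1 ∩ R2 = {AEF}.
Closure of {AEF}: A → C applies, adding C; CF → B applies, adding B; C → G applies, adding G. So (AEF)⁺ = {ABCEFG}.
This closure contains every attribute of R1, so R1 ∩ R2 → R1. The join is lossless.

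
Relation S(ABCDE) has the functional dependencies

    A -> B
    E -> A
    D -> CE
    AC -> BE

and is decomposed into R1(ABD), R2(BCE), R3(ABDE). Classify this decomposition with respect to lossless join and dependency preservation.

lossy and not dependency-preserving

Lossless test (chase): Rows 2 and 3 agree on E; apply E→A and equate their A entries. Rows 1 and 3 agree on D; apply D→CE and equate their CE entries. No row becomes fully distinguished — the join is lossy.
Dependency preservation: the restricted closure of {D} across the fragments never reaches {CE}, so D → CE cannot be enforced without a join — not preserved.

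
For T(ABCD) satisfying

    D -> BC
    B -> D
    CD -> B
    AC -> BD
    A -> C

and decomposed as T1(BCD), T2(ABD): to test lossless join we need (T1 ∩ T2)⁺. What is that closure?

BCD

T1 ∩ T2 = {BD}.
D → BC applies, adding C
Closure: {BCD}.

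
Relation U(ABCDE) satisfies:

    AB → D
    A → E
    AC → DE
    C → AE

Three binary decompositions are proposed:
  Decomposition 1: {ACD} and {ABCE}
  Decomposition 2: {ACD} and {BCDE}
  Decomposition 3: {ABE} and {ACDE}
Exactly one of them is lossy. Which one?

Decomposition 3

Decomposition 1: common = {AC}, closure = {ACDE} → lossless.
Decomposition 2: common = {CD}, closure = {ACDE} → lossless.
Decomposition 3: common = {AE}, closure = {AE} → lossy.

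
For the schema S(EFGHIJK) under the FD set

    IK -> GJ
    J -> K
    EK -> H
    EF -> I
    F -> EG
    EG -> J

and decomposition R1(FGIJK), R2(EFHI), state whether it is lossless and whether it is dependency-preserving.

Lossless test: (FI)⁺ = {EFGHIJK}, which contains all of one fragment — lossless.
Dependency preservation: the restricted closure of {EK} across the fragments never reaches {H}, so EK → H cannot be enforced without a join — not preserved.

lossless but not dependency-preserving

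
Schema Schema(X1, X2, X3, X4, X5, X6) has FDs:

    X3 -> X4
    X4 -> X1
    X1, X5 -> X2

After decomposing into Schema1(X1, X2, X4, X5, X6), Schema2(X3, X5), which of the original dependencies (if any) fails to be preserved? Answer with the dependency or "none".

X3 -> X4

Check X3 → X4: no single fragment contains all of {X3, X4}, and the restricted closure of {X3} across the fragments never reaches {X4}.
X4 → X1 is preserved.
X1, X5 → X2 is preserved.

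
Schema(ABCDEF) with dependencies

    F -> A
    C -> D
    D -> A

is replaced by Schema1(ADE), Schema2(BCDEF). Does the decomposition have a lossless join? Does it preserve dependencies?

Lossless test: (DE)⁺ = {ADE}, which contains all of one fragment — lossless.
Dependency preservation: the restricted closure of {F} across the fragments never reaches {A}, so F → A cannot be enforced without a join — not preserved.

lossless but not dependency-preserving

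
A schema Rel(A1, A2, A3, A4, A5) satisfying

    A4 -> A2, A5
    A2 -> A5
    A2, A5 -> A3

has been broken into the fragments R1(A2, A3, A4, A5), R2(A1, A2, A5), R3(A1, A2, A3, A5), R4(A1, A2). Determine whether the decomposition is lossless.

No

Chase test. Columns are A1, A2, A3, A4, A5; row i has aⱼ where attribute j ∈ Ri, else bᵢⱼ.
Initial tableau (one row per fragment):
  row 1: b11 a2 a3 a4 a5
  row 2: a1 a2 b23 b24 a5
  row 3: a1 a2 a3 b34 a5
  row 4: a1 a2 b43 b44 b45
Rows 1 and 4 agree on A2; apply A2→A5 and equate their A5 entries.
Rows 1 and 2 agree on A2, A5; apply A2, A5→A3 and equate their A3 entries.
Rows 1 and 4 agree on A2, A5; apply A2, A5→A3 and equate their A3 entries.
No row becomes fully distinguished — the join is lossy.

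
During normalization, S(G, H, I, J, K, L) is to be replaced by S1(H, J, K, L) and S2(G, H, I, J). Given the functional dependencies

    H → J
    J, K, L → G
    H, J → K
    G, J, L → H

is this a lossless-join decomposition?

Common attributes: S1 ∩ S2 = {H, J}.
Closure of {H, J}: H, J → K applies, adding K. So (H, J)⁺ = {H, J, K}.
The closure contains neither all of S1 = {H, J, K, L} nor all of S2 = {G, H, I, J}, so the common attributes are not a superkey of either fragment. The join is lossy.

No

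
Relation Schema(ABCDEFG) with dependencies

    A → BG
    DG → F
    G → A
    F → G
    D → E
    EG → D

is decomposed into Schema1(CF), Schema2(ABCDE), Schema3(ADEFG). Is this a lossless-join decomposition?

Chase test. Columns are ABCDEFG; row i has aⱼ where attribute j ∈ Schemai, else bᵢⱼ.
Initial tableau (one row per fragment):
  row 1: b11 b12 a3 b14 b15 a6 b17
  row 2: a1 a2 a3 a4 a5 b26 b27
  row 3: a1 b32 b33 a4 a5 a6 a7
Rows 2 and 3 agree on A; apply A→BG and equate their BG entries.
Rows 2 and 3 agree on DG; apply DG→F and equate their F entries.
Rows 1 and 2 agree on F; apply F→G and equate their G entries.
Rows 1 and 2 agree on G; apply G→A and equate their A entries.
Rows 1 and 2 agree on A; apply A→BG and equate their BG entries.
Row 2 is now all distinguished symbols — the join is lossless.

Yes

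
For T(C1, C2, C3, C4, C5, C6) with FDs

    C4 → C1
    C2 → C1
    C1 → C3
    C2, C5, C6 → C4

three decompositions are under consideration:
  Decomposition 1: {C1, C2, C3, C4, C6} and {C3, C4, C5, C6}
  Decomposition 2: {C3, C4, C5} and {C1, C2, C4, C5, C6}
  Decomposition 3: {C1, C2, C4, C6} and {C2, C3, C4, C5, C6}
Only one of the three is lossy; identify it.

Decomposition 1: common = {C3, C4, C6}, closure = {C1, C3, C4, C6} → lossy.
Decomposition 2: common = {C4, C5}, closure = {C1, C3, C4, C5} → lossless.
Decomposition 3: common = {C2, C4, C6}, closure = {C1, C2, C3, C4, C6} → lossless.

Decomposition 1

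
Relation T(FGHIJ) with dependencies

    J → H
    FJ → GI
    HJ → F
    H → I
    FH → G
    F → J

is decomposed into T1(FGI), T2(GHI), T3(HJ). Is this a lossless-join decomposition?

No

Chase test. Columns are FGHIJ; row i has aⱼ where attribute j ∈ Ti, else bᵢⱼ.
Initial tableau (one row per fragment):
  row 1: a1 a2 b13 a4 b15
  row 2: b21 a2 a3 a4 b25
  row 3: b31 b32 a3 b34 a5
Rows 2 and 3 agree on H; apply H→I and equate their I entries.
No row becomes fully distinguished — the join is lossy.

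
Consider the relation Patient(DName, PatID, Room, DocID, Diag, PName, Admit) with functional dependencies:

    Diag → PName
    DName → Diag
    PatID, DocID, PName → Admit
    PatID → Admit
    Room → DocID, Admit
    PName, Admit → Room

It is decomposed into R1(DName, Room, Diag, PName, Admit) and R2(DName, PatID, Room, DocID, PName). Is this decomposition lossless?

Common attributes: R1 ∩ R2 = {DName, Room, PName}.
Closure of {DName, Room, PName}: DName → Diag applies, adding Diag; Room → DocID, Admit applies, adding DocID, Admit. So (DName, Room, PName)⁺ = {DName, Room, DocID, Diag, PName, Admit}.
This closure contains every attribute of R1, so R1 ∩ R2 → R1. The join is lossless.

Yes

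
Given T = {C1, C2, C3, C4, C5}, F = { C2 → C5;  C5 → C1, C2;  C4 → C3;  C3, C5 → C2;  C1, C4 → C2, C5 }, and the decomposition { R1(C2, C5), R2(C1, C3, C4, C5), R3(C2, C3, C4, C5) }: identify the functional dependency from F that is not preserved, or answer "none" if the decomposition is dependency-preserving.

none

C2 → C5 lies within R1.
C5 → C1, C2: restricted closure across fragments reaches C1, C2.
C4 → C3 lies within R2.
C3, C5 → C2 lies within R3.
C1, C4 → C2, C5: restricted closure across fragments reaches C2, C5.
Every dependency is enforceable on the fragments, so the decomposition is dependency-preserving.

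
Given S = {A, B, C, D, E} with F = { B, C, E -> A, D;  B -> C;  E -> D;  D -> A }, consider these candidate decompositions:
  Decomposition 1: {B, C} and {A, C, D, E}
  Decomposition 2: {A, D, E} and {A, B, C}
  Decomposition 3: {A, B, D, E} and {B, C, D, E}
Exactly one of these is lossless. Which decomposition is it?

Decomposition 3

Decomposition 1: common = {C}, closure = {C} → lossy.
Decomposition 2: common = {A}, closure = {A} → lossy.
Decomposition 3: common = {B, D, E}, closure = {A, B, C, D, E} → lossless.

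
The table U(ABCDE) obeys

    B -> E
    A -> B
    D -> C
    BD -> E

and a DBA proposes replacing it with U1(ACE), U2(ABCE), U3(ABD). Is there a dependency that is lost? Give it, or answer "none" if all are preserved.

D -> C

Check D → C: no single fragment contains all of {CD}, and the restricted closure of {D} across the fragments never reaches {C}.
B → E is preserved.
A → B is preserved.
BD → E is preserved.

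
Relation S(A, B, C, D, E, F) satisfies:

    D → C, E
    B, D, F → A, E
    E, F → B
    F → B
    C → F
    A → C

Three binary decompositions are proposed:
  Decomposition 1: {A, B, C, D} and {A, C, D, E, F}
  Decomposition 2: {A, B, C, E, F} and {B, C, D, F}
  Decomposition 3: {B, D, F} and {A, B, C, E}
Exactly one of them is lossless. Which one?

Decomposition 1: common = {A, C, D}, closure = {A, B, C, D, E, F} → lossless.
Decomposition 2: common = {B, C, F}, closure = {B, C, F} → lossy.
Decomposition 3: common = {B}, closure = {B} → lossy.

Decomposition 1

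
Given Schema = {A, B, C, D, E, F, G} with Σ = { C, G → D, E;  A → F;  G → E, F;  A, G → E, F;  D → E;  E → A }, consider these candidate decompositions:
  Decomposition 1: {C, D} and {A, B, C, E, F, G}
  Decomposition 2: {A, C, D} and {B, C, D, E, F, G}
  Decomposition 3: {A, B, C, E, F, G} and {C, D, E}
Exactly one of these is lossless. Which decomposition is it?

Decomposition 1: common = {C}, closure = {C} → lossy.
Decomposition 2: common = {C, D}, closure = {A, C, D, E, F} → lossless.
Decomposition 3: common = {C, E}, closure = {A, C, E, F} → lossy.

Decomposition 2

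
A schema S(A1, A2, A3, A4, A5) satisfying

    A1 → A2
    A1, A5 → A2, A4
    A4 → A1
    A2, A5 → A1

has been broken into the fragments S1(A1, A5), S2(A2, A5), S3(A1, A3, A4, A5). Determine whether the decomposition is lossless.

No

Chase test. Columns are A1, A2, A3, A4, A5; row i has aⱼ where attribute j ∈ Si, else bᵢⱼ.
Initial tableau (one row per fragment):
  row 1: a1 b12 b13 b14 a5
  row 2: b21 a2 b23 b24 a5
  row 3: a1 b32 a3 a4 a5
Rows 1 and 3 agree on A1; apply A1→A2 and equate their A2 entries.
Rows 1 and 3 agree on A1, A5; apply A1, A5→A2, A4 and equate their A2, A4 entries.
No row becomes fully distinguished — the join is lossy.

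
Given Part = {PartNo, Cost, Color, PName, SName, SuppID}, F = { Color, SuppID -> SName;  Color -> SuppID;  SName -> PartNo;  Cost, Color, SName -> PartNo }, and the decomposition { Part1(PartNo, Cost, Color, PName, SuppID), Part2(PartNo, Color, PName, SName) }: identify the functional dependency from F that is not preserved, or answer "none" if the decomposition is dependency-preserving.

Color, SuppID → SName: restricted closure across fragments reaches SName.
Color → SuppID lies within Part1.
SName → PartNo lies within Part2.
Cost, Color, SName → PartNo: restricted closure across fragments reaches PartNo.
Every dependency is enforceable on the fragments, so the decomposition is dependency-preserving.

none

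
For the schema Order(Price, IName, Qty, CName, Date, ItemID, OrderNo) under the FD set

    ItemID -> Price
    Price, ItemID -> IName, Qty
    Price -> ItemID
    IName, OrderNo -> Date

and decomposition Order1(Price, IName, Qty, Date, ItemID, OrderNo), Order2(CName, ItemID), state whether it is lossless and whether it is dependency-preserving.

lossy but dependency-preserving

Lossless test: (ItemID)⁺ = {Price, IName, Qty, ItemID}, which is a superkey of neither fragment — lossy.
Dependency preservation: every FD's attributes lie within a single fragment, so each can be enforced locally — preserved.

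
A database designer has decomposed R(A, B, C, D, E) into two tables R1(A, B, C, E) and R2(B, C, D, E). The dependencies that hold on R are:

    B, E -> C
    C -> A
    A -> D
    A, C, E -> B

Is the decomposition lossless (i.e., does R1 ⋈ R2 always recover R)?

Yes

Common attributes: R1 ∩ R2 = {B, C, E}.
Closure of {B, C, E}: C → A applies, adding A; A → D applies, adding D. So (B, C, E)⁺ = {A, B, C, D, E}.
This closure contains every attribute of R1, so R1 ∩ R2 → R1. The join is lossless.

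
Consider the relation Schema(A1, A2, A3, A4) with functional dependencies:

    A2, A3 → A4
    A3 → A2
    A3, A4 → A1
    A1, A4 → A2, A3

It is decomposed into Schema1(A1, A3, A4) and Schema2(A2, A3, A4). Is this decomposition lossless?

Yes

Common attributes: Schema1 ∩ Schema2 = {A3, A4}.
Closure of {A3, A4}: A3 → A2 applies, adding A2; A3, A4 → A1 applies, adding A1. So (A3, A4)⁺ = {A1, A2, A3, A4}.
This closure contains every attribute of Schema1, so Schema1 ∩ Schema2 → Schema1. The join is lossless.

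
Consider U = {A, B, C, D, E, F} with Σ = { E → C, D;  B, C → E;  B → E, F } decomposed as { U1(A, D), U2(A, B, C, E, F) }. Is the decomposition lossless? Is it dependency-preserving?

Lossless test: (A)⁺ = {A}, which is a superkey of neither fragment — lossy.
Dependency preservation: the restricted closure of {E} across the fragments never reaches {C, D}, so E → C, D cannot be enforced without a join — not preserved.

lossy and not dependency-preserving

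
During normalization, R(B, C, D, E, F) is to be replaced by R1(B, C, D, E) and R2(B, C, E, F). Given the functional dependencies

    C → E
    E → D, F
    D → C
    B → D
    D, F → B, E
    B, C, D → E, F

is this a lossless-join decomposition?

Yes

Common attributes: R1 ∩ R2 = {B, C, E}.
Closure of {B, C, E}: E → D, F applies, adding D, F. So (B, C, E)⁺ = {B, C, D, E, F}.
This closure contains every attribute of R1, so R1 ∩ R2 → R1. The join is lossless.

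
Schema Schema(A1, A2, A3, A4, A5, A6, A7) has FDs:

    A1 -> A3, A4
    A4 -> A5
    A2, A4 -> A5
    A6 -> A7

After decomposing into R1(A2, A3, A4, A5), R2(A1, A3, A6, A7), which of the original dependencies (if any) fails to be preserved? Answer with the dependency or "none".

Check A1 → A3, A4: no single fragment contains all of {A1, A3, A4}, and the restricted closure of {A1} across the fragments never reaches {A3, A4}.
A4 → A5 is preserved.
A2, A4 → A5 is preserved.
A6 → A7 is preserved.

A1 -> A3, A4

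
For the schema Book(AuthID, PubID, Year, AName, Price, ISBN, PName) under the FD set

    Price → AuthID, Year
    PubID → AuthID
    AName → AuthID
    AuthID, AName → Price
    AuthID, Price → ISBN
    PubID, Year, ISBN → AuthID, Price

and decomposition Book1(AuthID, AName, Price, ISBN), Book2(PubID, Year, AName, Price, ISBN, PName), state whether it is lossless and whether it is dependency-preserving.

lossless but not dependency-preserving

Lossless test: (AName, Price, ISBN)⁺ = {AuthID, Year, AName, Price, ISBN}, which contains all of one fragment — lossless.
Dependency preservation: the restricted closure of {PubID} across the fragments never reaches {AuthID}, so PubID → AuthID cannot be enforced without a join — not preserved.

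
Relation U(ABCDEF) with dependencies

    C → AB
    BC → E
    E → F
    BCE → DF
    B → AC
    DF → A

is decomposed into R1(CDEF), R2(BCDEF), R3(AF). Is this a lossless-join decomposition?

Chase test. Columns are ABCDEF; row i has aⱼ where attribute j ∈ Ri, else bᵢⱼ.
Initial tableau (one row per fragment):
  row 1: b11 b12 a3 a4 a5 a6
  row 2: b21 a2 a3 a4 a5 a6
  row 3: a1 b32 b33 b34 b35 a6
Rows 1 and 2 agree on C; apply C→AB and equate their AB entries.
No row becomes fully distinguished — the join is lossy.

No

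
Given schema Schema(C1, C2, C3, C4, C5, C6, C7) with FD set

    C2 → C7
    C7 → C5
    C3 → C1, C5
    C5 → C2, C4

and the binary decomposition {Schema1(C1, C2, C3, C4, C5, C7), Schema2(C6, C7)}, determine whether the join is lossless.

No

Common attributes: Schema1 ∩ Schema2 = {C7}.
Closure of {C7}: C7 → C5 applies, adding C5; C5 → C2, C4 applies, adding C2, C4. So (C7)⁺ = {C2, C4, C5, C7}.
The closure contains neither all of Schema1 = {C1, C2, C3, C4, C5, C7} nor all of Schema2 = {C6, C7}, so the common attributes are not a superkey of either fragment. The join is lossy.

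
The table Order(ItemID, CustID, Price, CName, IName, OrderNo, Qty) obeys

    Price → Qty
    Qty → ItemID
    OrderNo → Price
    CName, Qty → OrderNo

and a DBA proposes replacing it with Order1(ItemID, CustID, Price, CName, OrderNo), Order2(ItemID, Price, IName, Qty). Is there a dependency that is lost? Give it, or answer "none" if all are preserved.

CName, Qty → OrderNo

Check CName, Qty → OrderNo: no single fragment contains all of {CName, OrderNo, Qty}, and the restricted closure of {CName, Qty} across the fragments never reaches {OrderNo}.
Price → Qty is preserved.
Qty → ItemID is preserved.
OrderNo → Price is preserved.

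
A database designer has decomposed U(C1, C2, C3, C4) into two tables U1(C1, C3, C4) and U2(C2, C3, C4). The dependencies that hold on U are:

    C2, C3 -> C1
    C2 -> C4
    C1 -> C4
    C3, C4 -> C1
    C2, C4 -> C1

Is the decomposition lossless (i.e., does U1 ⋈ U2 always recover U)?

Yes

Common attributes: U1 ∩ U2 = {C3, C4}.
Closure of {C3, C4}: C3, C4 → C1 applies, adding C1. So (C3, C4)⁺ = {C1, C3, C4}.
This closure contains every attribute of U1, so U1 ∩ U2 → U1. The join is lossless.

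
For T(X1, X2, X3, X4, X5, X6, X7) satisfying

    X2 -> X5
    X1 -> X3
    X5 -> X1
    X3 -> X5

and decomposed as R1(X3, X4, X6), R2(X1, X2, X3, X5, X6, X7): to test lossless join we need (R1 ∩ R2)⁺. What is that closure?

R1 ∩ R2 = {X3, X6}.
X3 → X5 applies, adding X5
X5 → X1 applies, adding X1
Closure: {X1, X3, X5, X6}.

X1, X3, X5, X6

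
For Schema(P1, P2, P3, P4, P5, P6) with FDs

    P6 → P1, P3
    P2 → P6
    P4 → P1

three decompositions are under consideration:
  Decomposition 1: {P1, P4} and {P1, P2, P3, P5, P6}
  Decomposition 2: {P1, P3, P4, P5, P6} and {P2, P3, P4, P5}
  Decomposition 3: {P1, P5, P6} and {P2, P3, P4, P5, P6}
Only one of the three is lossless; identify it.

Decomposition 3

Decomposition 1: common = {P1}, closure = {P1} → lossy.
Decomposition 2: common = {P3, P4, P5}, closure = {P1, P3, P4, P5} → lossy.
Decomposition 3: common = {P5, P6}, closure = {P1, P3, P5, P6} → lossless.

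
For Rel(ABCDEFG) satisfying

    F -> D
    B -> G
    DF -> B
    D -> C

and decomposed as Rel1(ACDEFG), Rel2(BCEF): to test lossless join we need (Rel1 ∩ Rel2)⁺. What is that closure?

BCDEFG

Rel1 ∩ Rel2 = {CEF}.
F → D applies, adding D
DF → B applies, adding B
B → G applies, adding G
Closure: {BCDEFG}.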